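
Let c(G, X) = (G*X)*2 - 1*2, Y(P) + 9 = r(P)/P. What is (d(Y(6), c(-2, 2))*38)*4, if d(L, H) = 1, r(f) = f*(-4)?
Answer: 152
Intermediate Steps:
r(f) = -4*f
Y(P) = -13 (Y(P) = -9 + (-4*P)/P = -9 - 4 = -13)
c(G, X) = -2 + 2*G*X (c(G, X) = 2*G*X - 2 = -2 + 2*G*X)
(d(Y(6), c(-2, 2))*38)*4 = (1*38)*4 = 38*4 = 152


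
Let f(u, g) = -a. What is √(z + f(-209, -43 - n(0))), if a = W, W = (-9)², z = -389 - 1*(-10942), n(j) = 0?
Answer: 2*√2618 ≈ 102.33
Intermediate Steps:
z = 10553 (z = -389 + 10942 = 10553)
W = 81
a = 81
f(u, g) = -81 (f(u, g) = -1*81 = -81)
√(z + f(-209, -43 - n(0))) = √(10553 - 81) = √10472 = 2*√2618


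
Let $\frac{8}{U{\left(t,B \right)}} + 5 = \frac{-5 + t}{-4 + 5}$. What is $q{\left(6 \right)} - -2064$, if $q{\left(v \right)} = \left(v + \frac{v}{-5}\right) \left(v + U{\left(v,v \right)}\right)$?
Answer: $\frac{10416}{5} \approx 2083.2$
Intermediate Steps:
$U{\left(t,B \right)} = \frac{8}{-10 + t}$ ($U{\left(t,B \right)} = \frac{8}{-5 + \frac{-5 + t}{-4 + 5}} = \frac{8}{-5 + \frac{-5 + t}{1}} = \frac{8}{-5 + \left(-5 + t\right) 1} = \frac{8}{-5 + \left(-5 + t\right)} = \frac{8}{-10 + t}$)
$q{\left(v \right)} = \frac{4 v \left(v + \frac{8}{-10 + v}\right)}{5}$ ($q{\left(v \right)} = \left(v + \frac{v}{-5}\right) \left(v + \frac{8}{-10 + v}\right) = \left(v + v \left(- \frac{1}{5}\right)\right) \left(v + \frac{8}{-10 + v}\right) = \left(v - \frac{v}{5}\right) \left(v + \frac{8}{-10 + v}\right) = \frac{4 v}{5} \left(v + \frac{8}{-10 + v}\right) = \frac{4 v \left(v + \frac{8}{-10 + v}\right)}{5}$)
$q{\left(6 \right)} - -2064 = \frac{4}{5} \cdot 6 \frac{1}{-10 + 6} \left(8 + 6 \left(-10 + 6\right)\right) - -2064 = \frac{4}{5} \cdot 6 \frac{1}{-4} \left(8 + 6 \left(-4\right)\right) + 2064 = \frac{4}{5} \cdot 6 \left(- \frac{1}{4}\right) \left(8 - 24\right) + 2064 = \frac{4}{5} \cdot 6 \left(- \frac{1}{4}\right) \left(-16\right) + 2064 = \frac{96}{5} + 2064 = \frac{10416}{5}$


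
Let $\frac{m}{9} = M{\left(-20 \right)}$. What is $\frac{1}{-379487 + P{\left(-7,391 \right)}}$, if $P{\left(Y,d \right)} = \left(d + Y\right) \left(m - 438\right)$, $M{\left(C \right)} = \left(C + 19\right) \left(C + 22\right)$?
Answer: $- \frac{1}{554591} \approx -1.8031 \cdot 10^{-6}$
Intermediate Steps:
$M{\left(C \right)} = \left(19 + C\right) \left(22 + C\right)$
$m = -18$ ($m = 9 \left(418 + \left(-20\right)^{2} + 41 \left(-20\right)\right) = 9 \left(418 + 400 - 820\right) = 9 \left(-2\right) = -18$)
$P{\left(Y,d \right)} = - 456 Y - 456 d$ ($P{\left(Y,d \right)} = \left(d + Y\right) \left(-18 - 438\right) = \left(Y + d\right) \left(-456\right) = - 456 Y - 456 d$)
$\frac{1}{-379487 + P{\left(-7,391 \right)}} = \frac{1}{-379487 - 175104} = \frac{1}{-554591} = - \frac{1}{554591}$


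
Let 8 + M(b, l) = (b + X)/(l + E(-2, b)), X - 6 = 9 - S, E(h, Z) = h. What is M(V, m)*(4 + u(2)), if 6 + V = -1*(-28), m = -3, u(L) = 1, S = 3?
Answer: -74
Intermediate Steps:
X = 12 (X = 6 + (9 - 1*3) = 6 + (9 - 3) = 6 + 6 = 12)
V = 22 (V = -6 - 1*(-28) = -6 + 28 = 22)
M(b, l) = -8 + (12 + b)/(-2 + l) (M(b, l) = -8 + (b + 12)/(l - 2) = -8 + (12 + b)/(-2 + l))
M(V, m)*(4 + u(2)) = ((28 + 22 - 8*(-3))/(-2 - 3))*(4 + 1) = ((28 + 22 + 24)/(-5))*5 = -1/5*74*5 = -74/5*5 = -74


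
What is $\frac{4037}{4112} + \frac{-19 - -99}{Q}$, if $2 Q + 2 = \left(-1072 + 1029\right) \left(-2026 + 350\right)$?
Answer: $\frac{145794181}{148167696} \approx 0.98398$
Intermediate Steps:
$Q = 36033$ ($Q = -1 + \frac{\left(-1072 + 1029\right) \left(-2026 + 350\right)}{2} = -1 + \frac{\left(-43\right) \left(-1676\right)}{2} = -1 + \frac{1}{2} \cdot 72068 = -1 + 36034 = 36033$)
$\frac{4037}{4112} + \frac{-19 - -99}{Q} = \frac{4037}{4112} + \frac{-19 - -99}{36033} = 4037 \cdot \frac{1}{4112} + \left(-19 + 99\right) \frac{1}{36033} = \frac{4037}{4112} + 80 \cdot \frac{1}{36033} = \frac{4037}{4112} + \frac{80}{36033} = \frac{145794181}{148167696}$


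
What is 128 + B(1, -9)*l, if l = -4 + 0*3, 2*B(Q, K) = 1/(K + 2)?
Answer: 898/7 ≈ 128.29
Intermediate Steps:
B(Q, K) = 1/(2*(2 + K)) (B(Q, K) = 1/(2*(K + 2)) = 1/(2*(2 + K)))
l = -4 (l = -4 + 0 = -4)
128 + B(1, -9)*l = 128 + (1/(2*(2 - 9)))*(-4) = 128 + ((½)/(-7))*(-4) = 128 + ((½)*(-⅐))*(-4) = 128 - 1/14*(-4) = 128 + 2/7 = 898/7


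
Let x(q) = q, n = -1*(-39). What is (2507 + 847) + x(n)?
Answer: 3393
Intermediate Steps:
n = 39
(2507 + 847) + x(n) = (2507 + 847) + 39 = 3354 + 39 = 3393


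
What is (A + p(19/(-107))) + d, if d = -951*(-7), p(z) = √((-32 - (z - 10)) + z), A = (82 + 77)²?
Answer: 31938 + I*√22 ≈ 31938.0 + 4.6904*I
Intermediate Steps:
A = 25281 (A = 159² = 25281)
p(z) = I*√22 (p(z) = √((-32 - (-10 + z)) + z) = √((-32 + (10 - z)) + z) = √((-22 - z) + z) = √(-22) = I*√22)
d = 6657
(A + p(19/(-107))) + d = (25281 + I*√22) + 6657 = 31938 + I*√22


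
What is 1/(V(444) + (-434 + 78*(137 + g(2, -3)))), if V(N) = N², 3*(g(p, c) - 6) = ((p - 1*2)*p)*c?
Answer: 1/207856 ≈ 4.8110e-6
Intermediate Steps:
g(p, c) = 6 + c*p*(-2 + p)/3 (g(p, c) = 6 + (((p - 1*2)*p)*c)/3 = 6 + (((p - 2)*p)*c)/3 = 6 + (((-2 + p)*p)*c)/3 = 6 + ((p*(-2 + p))*c)/3 = 6 + (c*p*(-2 + p))/3 = 6 + c*p*(-2 + p)/3)
1/(V(444) + (-434 + 78*(137 + g(2, -3)))) = 1/(444² + (-434 + 78*(137 + (6 - ⅔*(-3)*2 + (⅓)*(-3)*2²)))) = 1/(197136 + (-434 + 78*(137 + (6 + 4 + (⅓)*(-3)*4)))) = 1/(197136 + (-434 + 78*(137 + (6 + 4 - 4)))) = 1/(197136 + (-434 + 78*(137 + 6))) = 1/(197136 + (-434 + 78*143)) = 1/(197136 + (-434 + 11154)) = 1/(197136 + 10720) = 1/207856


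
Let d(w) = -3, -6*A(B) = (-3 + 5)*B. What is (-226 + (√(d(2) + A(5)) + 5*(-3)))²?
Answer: (723 - I*√42)²/9 ≈ 58076.0 - 1041.2*I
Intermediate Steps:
A(B) = -B/3 (A(B) = -(-3 + 5)*B/6 = -B/3)
(-226 + (√(d(2) + A(5)) + 5*(-3)))² = (-226 + (√(-3 - ⅓*5) + 5*(-3)))² = (-226 + (√(-3 - 5/3) - 15))² = (-226 + (√(-14/3) - 15))² = (-226 + (I*√42/3 - 15))² = (-226 + (-15 + I*√42/3))² = (-241 + I*√42/3)²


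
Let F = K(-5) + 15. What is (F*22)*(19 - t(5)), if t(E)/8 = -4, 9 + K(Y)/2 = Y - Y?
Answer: -3366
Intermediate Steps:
K(Y) = -18 (K(Y) = -18 + 2*(Y - Y) = -18 + 2*0 = -18 + 0 = -18)
t(E) = -32 (t(E) = 8*(-4) = -32)
F = -3 (F = -18 + 15 = -3)
(F*22)*(19 - t(5)) = (-3*22)*(19 - 1*(-32)) = -66*(19 + 32) = -66*51 = -3366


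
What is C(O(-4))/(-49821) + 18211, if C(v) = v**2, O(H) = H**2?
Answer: 907289975/49821 ≈ 18211.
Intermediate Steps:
C(O(-4))/(-49821) + 18211 = ((-4)**2)**2/(-49821) + 18211 = 16**2*(-1/49821) + 18211 = 256*(-1/49821) + 18211 = -256/49821 + 18211 = 907289975/49821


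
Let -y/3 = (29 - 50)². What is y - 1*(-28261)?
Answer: 26938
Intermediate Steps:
y = -1323 (y = -3*(29 - 50)² = -3*(-21)² = -3*441 = -1323)
y - 1*(-28261) = -1323 - 1*(-28261) = -1323 + 28261 = 26938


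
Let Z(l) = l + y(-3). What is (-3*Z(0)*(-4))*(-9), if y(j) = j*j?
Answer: -972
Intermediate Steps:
y(j) = j**2
Z(l) = 9 + l (Z(l) = l + (-3)**2 = l + 9 = 9 + l)
(-3*Z(0)*(-4))*(-9) = (-3*(9 + 0)*(-4))*(-9) = (-3*9*(-4))*(-9) = -27*(-4)*(-9) = 108*(-9) = -972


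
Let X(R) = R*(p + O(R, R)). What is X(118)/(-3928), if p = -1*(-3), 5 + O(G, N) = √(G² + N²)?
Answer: 59/982 - 3481*√2/982 ≈ -4.9530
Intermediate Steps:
O(G, N) = -5 + √(G² + N²)
p = 3
X(R) = R*(-2 + √2*√(R²)) (X(R) = R*(3 + (-5 + √(R² + R²))) = R*(3 + (-5 + √(2*R²))) = R*(3 + (-5 + √2*√(R²))) = R*(-2 + √2*√(R²)))
X(118)/(-3928) = (118*(-2 + √2*√(118²)))/(-3928) = (118*(-2 + √2*√13924))*(-1/3928) = (118*(-2 + √2*118))*(-1/3928) = (118*(-2 + 118*√2))*(-1/3928) = (-236 + 13924*√2)*(-1/3928) = 59/982 - 3481*√2/982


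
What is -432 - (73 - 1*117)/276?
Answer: -29797/69 ≈ -431.84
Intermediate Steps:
-432 - (73 - 1*117)/276 = -432 - (73 - 117)/276 = -432 - (-44)/276 = -432 - 1*(-11/69) = -432 + 11/69 = -29797/69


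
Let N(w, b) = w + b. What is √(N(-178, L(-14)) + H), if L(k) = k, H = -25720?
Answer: 2*I*√6478 ≈ 160.97*I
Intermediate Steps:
N(w, b) = b + w
√(N(-178, L(-14)) + H) = √((-14 - 178) - 25720) = √(-192 - 25720) = √(-25912) = 2*I*√6478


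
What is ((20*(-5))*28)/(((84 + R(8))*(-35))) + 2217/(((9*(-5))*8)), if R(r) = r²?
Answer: -24943/4440 ≈ -5.6178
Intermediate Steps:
((20*(-5))*28)/(((84 + R(8))*(-35))) + 2217/(((9*(-5))*8)) = ((20*(-5))*28)/(((84 + 8²)*(-35))) + 2217/(((9*(-5))*8)) = (-100*28)/(((84 + 64)*(-35))) + 2217/((-45*8)) = -2800/(148*(-35)) + 2217/(-360) = -2800/(-5180) + 2217*(-1/360) = -2800*(-1/5180) - 739/120 = 20/37 - 739/120 = -24943/4440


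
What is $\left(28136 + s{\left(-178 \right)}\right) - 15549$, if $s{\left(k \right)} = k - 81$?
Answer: $12328$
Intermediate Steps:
$s{\left(k \right)} = -81 + k$
$\left(28136 + s{\left(-178 \right)}\right) - 15549 = \left(28136 - 259\right) - 15549 = 27877 - 15549 = 12328$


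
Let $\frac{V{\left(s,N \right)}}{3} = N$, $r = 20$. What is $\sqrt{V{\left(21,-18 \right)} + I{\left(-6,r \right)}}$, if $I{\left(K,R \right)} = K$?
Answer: $2 i \sqrt{15} \approx 7.746 i$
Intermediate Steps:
$V{\left(s,N \right)} = 3 N$
$\sqrt{V{\left(21,-18 \right)} + I{\left(-6,r \right)}} = \sqrt{3 \left(-18\right) - 6} = \sqrt{-54 - 6} = \sqrt{-60} = 2 i \sqrt{15}$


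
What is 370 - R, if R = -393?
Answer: 763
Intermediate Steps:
370 - R = 370 - 1*(-393) = 370 + 393 = 763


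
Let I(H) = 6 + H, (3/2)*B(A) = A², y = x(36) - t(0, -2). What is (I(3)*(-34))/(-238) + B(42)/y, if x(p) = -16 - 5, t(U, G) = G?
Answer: -8061/133 ≈ -60.609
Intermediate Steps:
x(p) = -21
y = -19 (y = -21 - 1*(-2) = -21 + 2 = -19)
B(A) = 2*A²/3
(I(3)*(-34))/(-238) + B(42)/y = ((6 + 3)*(-34))/(-238) + ((⅔)*42²)/(-19) = (9*(-34))*(-1/238) + ((⅔)*1764)*(-1/19) = -306*(-1/238) + 1176*(-1/19) = 9/7 - 1176/19 = -8061/133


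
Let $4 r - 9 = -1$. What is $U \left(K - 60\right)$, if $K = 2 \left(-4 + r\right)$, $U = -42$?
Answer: $2688$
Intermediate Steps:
$r = 2$ ($r = \frac{9}{4} + \frac{1}{4} \left(-1\right) = \frac{9}{4} - \frac{1}{4} = 2$)
$K = -4$ ($K = 2 \left(-4 + 2\right) = 2 \left(-2\right) = -4$)
$U \left(K - 60\right) = - 42 \left(-4 - 60\right) = \left(-42\right) \left(-64\right) = 2688$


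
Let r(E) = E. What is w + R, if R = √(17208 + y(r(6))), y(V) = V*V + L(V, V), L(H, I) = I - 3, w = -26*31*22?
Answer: -17732 + √17247 ≈ -17601.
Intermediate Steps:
w = -17732 (w = -806*22 = -17732)
L(H, I) = -3 + I
y(V) = -3 + V + V² (y(V) = V*V + (-3 + V) = V² + (-3 + V) = -3 + V + V²)
R = √17247 (R = √(17208 + (-3 + 6 + 6²)) = √(17208 + (-3 + 6 + 36)) = √(17208 + 39) = √17247 ≈ 131.33)
w + R = -17732 + √17247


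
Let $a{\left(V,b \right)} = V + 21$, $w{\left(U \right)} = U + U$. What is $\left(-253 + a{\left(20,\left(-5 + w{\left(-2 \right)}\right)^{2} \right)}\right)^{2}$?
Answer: $44944$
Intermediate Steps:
$w{\left(U \right)} = 2 U$
$a{\left(V,b \right)} = 21 + V$
$\left(-253 + a{\left(20,\left(-5 + w{\left(-2 \right)}\right)^{2} \right)}\right)^{2} = \left(-253 + \left(21 + 20\right)\right)^{2} = \left(-253 + 41\right)^{2} = \left(-212\right)^{2} = 44944$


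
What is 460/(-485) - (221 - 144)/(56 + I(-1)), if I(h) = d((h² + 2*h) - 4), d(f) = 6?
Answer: -13173/6014 ≈ -2.1904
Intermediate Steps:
I(h) = 6
460/(-485) - (221 - 144)/(56 + I(-1)) = 460/(-485) - (221 - 144)/(56 + 6) = 460*(-1/485) - 77/62 = -92/97 - 77/62 = -13173/6014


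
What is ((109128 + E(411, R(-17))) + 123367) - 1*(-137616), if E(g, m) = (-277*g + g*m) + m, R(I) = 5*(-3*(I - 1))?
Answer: 367504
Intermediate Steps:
R(I) = 15 - 15*I (R(I) = 5*(-3*(-1 + I)) = 5*(3 - 3*I) = 15 - 15*I)
E(g, m) = m - 277*g + g*m
((109128 + E(411, R(-17))) + 123367) - 1*(-137616) = ((109128 + ((15 - 15*(-17)) - 277*411 + 411*(15 - 15*(-17)))) + 123367) - 1*(-137616) = ((109128 + ((15 + 255) - 113847 + 411*(15 + 255))) + 123367) + 137616 = ((109128 + (270 - 113847 + 411*270)) + 123367) + 137616 = ((109128 + (270 - 113847 + 110970)) + 123367) + 137616 = ((109128 - 2607) + 123367) + 137616 = (106521 + 123367) + 137616 = 229888 + 137616 = 367504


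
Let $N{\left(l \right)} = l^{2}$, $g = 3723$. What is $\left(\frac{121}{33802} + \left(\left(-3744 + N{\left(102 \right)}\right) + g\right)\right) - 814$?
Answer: $\frac{323451459}{33802} \approx 9569.0$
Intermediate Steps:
$\left(\frac{121}{33802} + \left(\left(-3744 + N{\left(102 \right)}\right) + g\right)\right) - 814 = \left(\frac{121}{33802} + \left(\left(-3744 + 102^{2}\right) + 3723\right)\right) - 814 = \left(121 \cdot \frac{1}{33802} + \left(\left(-3744 + 10404\right) + 3723\right)\right) - 814 = \left(\frac{121}{33802} + \left(6660 + 3723\right)\right) - 814 = \left(\frac{121}{33802} + 10383\right) - 814 = \frac{350966287}{33802} - 814 = \frac{323451459}{33802}$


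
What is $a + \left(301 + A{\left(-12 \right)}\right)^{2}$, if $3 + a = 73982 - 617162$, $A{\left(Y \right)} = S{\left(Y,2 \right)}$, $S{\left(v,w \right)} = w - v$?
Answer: $-443958$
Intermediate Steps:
$A{\left(Y \right)} = 2 - Y$
$a = -543183$ ($a = -3 + \left(73982 - 617162\right) = -3 - 543180 = -543183$)
$a + \left(301 + A{\left(-12 \right)}\right)^{2} = -543183 + \left(301 + \left(2 - -12\right)\right)^{2} = -543183 + \left(301 + \left(2 + 12\right)\right)^{2} = -543183 + \left(301 + 14\right)^{2} = -543183 + 315^{2} = -543183 + 99225 = -443958$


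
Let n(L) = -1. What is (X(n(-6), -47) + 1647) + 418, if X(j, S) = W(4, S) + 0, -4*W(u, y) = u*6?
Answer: 2059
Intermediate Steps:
W(u, y) = -3*u/2 (W(u, y) = -u*6/4 = -3*u/2)
X(j, S) = -6 (X(j, S) = -3/2*4 + 0 = -6 + 0 = -6)
(X(n(-6), -47) + 1647) + 418 = (-6 + 1647) + 418 = 1641 + 418 = 2059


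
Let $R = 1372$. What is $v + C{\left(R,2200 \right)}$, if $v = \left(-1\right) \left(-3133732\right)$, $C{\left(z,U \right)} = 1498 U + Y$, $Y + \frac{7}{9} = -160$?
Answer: $\frac{57862541}{9} \approx 6.4292 \cdot 10^{6}$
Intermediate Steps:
$Y = - \frac{1447}{9}$ ($Y = - \frac{7}{9} - 160 = - \frac{1447}{9} \approx -160.78$)
$C{\left(z,U \right)} = - \frac{1447}{9} + 1498 U$ ($C{\left(z,U \right)} = 1498 U - \frac{1447}{9} = - \frac{1447}{9} + 1498 U$)
$v = 3133732$
$v + C{\left(R,2200 \right)} = 3133732 + \left(- \frac{1447}{9} + 1498 \cdot 2200\right) = 3133732 + \left(- \frac{1447}{9} + 3295600\right) = 3133732 + \frac{29658953}{9} = \frac{57862541}{9}$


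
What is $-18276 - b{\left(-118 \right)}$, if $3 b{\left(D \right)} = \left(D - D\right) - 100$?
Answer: $- \frac{54728}{3} \approx -18243.0$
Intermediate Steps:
$b{\left(D \right)} = - \frac{100}{3}$ ($b{\left(D \right)} = \frac{\left(D - D\right) - 100}{3} = \frac{0 - 100}{3} = \frac{1}{3} \left(-100\right) = - \frac{100}{3}$)
$-18276 - b{\left(-118 \right)} = -18276 - - \frac{100}{3} = -18276 + \frac{100}{3} = - \frac{54728}{3}$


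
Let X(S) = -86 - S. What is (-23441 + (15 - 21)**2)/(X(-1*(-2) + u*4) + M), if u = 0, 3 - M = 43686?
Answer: 23405/43771 ≈ 0.53471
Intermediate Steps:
M = -43683 (M = 3 - 1*43686 = 3 - 43686 = -43683)
(-23441 + (15 - 21)**2)/(X(-1*(-2) + u*4) + M) = (-23441 + (15 - 21)**2)/((-86 - (-1*(-2) + 0*4)) - 43683) = (-23441 + (-6)**2)/((-86 - (2 + 0)) - 43683) = (-23441 + 36)/((-86 - 1*2) - 43683) = -23405/((-86 - 2) - 43683) = -23405/(-88 - 43683) = -23405/(-43771) = -23405*(-1/43771) = 23405/43771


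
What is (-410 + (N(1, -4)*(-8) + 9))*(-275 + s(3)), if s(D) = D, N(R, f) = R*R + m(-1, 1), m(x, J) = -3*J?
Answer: 104720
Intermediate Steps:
N(R, f) = -3 + R² (N(R, f) = R*R - 3*1 = R² - 3 = -3 + R²)
(-410 + (N(1, -4)*(-8) + 9))*(-275 + s(3)) = (-410 + ((-3 + 1²)*(-8) + 9))*(-275 + 3) = (-410 + ((-3 + 1)*(-8) + 9))*(-272) = (-410 + (-2*(-8) + 9))*(-272) = (-410 + (16 + 9))*(-272) = (-410 + 25)*(-272) = -385*(-272) = 104720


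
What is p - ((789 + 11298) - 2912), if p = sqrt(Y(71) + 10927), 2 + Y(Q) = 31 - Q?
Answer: -9175 + sqrt(10885) ≈ -9070.7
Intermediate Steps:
Y(Q) = 29 - Q (Y(Q) = -2 + (31 - Q) = 29 - Q)
p = sqrt(10885) (p = sqrt((29 - 1*71) + 10927) = sqrt((29 - 71) + 10927) = sqrt(-42 + 10927) = sqrt(10885) ≈ 104.33)
p - ((789 + 11298) - 2912) = sqrt(10885) - ((789 + 11298) - 2912) = sqrt(10885) - (12087 - 2912) = sqrt(10885) - 1*9175 = sqrt(10885) - 9175 = -9175 + sqrt(10885)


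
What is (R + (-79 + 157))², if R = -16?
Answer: 3844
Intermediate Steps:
(R + (-79 + 157))² = (-16 + (-79 + 157))² = (-16 + 78)² = 62² = 3844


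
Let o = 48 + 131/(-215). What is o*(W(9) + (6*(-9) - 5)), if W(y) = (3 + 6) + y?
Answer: -417749/215 ≈ -1943.0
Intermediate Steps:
o = 10189/215 (o = 48 + 131*(-1/215) = 48 - 131/215 = 10189/215 ≈ 47.391)
W(y) = 9 + y
o*(W(9) + (6*(-9) - 5)) = 10189*((9 + 9) + (6*(-9) - 5))/215 = 10189*(18 + (-54 - 5))/215 = 10189*(18 - 59)/215 = (10189/215)*(-41) = -417749/215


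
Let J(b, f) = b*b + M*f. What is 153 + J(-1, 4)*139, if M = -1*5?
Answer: -2488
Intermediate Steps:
M = -5
J(b, f) = b² - 5*f (J(b, f) = b*b - 5*f = b² - 5*f)
153 + J(-1, 4)*139 = 153 + ((-1)² - 5*4)*139 = 153 + (1 - 20)*139 = 153 - 19*139 = 153 - 2641 = -2488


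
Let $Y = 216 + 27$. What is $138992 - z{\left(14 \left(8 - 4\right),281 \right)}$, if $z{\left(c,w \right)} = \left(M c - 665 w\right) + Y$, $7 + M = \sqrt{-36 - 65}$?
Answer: $326006 - 56 i \sqrt{101} \approx 3.2601 \cdot 10^{5} - 562.79 i$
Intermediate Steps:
$Y = 243$
$M = -7 + i \sqrt{101}$ ($M = -7 + \sqrt{-36 - 65} = -7 + \sqrt{-101} = -7 + i \sqrt{101} \approx -7.0 + 10.05 i$)
$z{\left(c,w \right)} = 243 - 665 w + c \left(-7 + i \sqrt{101}\right)$ ($z{\left(c,w \right)} = \left(\left(-7 + i \sqrt{101}\right) c - 665 w\right) + 243 = \left(c \left(-7 + i \sqrt{101}\right) - 665 w\right) + 243 = \left(- 665 w + c \left(-7 + i \sqrt{101}\right)\right) + 243 = 243 - 665 w + c \left(-7 + i \sqrt{101}\right)$)
$138992 - z{\left(14 \left(8 - 4\right),281 \right)} = 138992 - \left(243 - 186865 - 14 \left(8 - 4\right) \left(7 - i \sqrt{101}\right)\right) = 138992 - \left(243 - 186865 - 14 \cdot 4 \left(7 - i \sqrt{101}\right)\right) = 138992 - \left(243 - 186865 - 56 \left(7 - i \sqrt{101}\right)\right) = 138992 - \left(243 - 186865 - \left(392 - 56 i \sqrt{101}\right)\right) = 138992 - \left(-187014 + 56 i \sqrt{101}\right) = 138992 + \left(187014 - 56 i \sqrt{101}\right) = 326006 - 56 i \sqrt{101}$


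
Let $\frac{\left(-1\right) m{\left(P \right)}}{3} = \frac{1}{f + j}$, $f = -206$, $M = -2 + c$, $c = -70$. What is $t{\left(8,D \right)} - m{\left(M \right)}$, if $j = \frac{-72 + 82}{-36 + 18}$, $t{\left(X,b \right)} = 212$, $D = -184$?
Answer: $\frac{394081}{1859} \approx 211.99$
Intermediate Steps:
$M = -72$ ($M = -2 - 70 = -72$)
$j = - \frac{5}{9}$ ($j = \frac{10}{-18} = 10 \left(- \frac{1}{18}\right) = - \frac{5}{9} \approx -0.55556$)
$m{\left(P \right)} = \frac{27}{1859}$ ($m{\left(P \right)} = - \frac{3}{-206 - \frac{5}{9}} = - \frac{3}{- \frac{1859}{9}} = \left(-3\right) \left(- \frac{9}{1859}\right) = \frac{27}{1859}$)
$t{\left(8,D \right)} - m{\left(M \right)} = 212 - \frac{27}{1859} = \frac{394081}{1859}$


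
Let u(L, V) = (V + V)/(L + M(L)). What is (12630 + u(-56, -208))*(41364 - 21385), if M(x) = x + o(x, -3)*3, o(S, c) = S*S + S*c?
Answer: 309109054342/1225 ≈ 2.5233e+8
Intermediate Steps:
o(S, c) = S**2 + S*c
M(x) = x + 3*x*(-3 + x) (M(x) = x + (x*(x - 3))*3 = x + (x*(-3 + x))*3 = x + 3*x*(-3 + x))
u(L, V) = 2*V/(L + L*(-8 + 3*L)) (u(L, V) = (V + V)/(L + L*(-8 + 3*L)) = (2*V)/(L + L*(-8 + 3*L)) = 2*V/(L + L*(-8 + 3*L)))
(12630 + u(-56, -208))*(41364 - 21385) = (12630 + 2*(-208)/(-56*(-7 + 3*(-56))))*(41364 - 21385) = (12630 + 2*(-208)*(-1/56)/(-7 - 168))*19979 = (12630 + 2*(-208)*(-1/56)/(-175))*19979 = (12630 + 2*(-208)*(-1/56)*(-1/175))*19979 = (12630 - 52/1225)*19979 = (15471698/1225)*19979 = 309109054342/1225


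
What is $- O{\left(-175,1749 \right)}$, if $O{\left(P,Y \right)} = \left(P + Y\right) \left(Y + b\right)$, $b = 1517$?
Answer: $-5140684$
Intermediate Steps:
$O{\left(P,Y \right)} = \left(1517 + Y\right) \left(P + Y\right)$ ($O{\left(P,Y \right)} = \left(P + Y\right) \left(Y + 1517\right) = \left(P + Y\right) \left(1517 + Y\right) = \left(1517 + Y\right) \left(P + Y\right)$)
$- O{\left(-175,1749 \right)} = - (1749^{2} + 1517 \left(-175\right) + 1517 \cdot 1749 - 306075) = - (3059001 - 265475 + 2653233 - 306075) = \left(-1\right) 5140684 = -5140684$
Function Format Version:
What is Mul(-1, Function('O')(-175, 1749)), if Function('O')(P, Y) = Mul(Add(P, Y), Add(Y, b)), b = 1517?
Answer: -5140684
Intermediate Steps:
Function('O')(P, Y) = Mul(Add(1517, Y), Add(P, Y)) (Function('O')(P, Y) = Mul(Add(P, Y), Add(Y, 1517)) = Mul(Add(P, Y), Add(1517, Y)) = Mul(Add(1517, Y), Add(P, Y)))
Mul(-1, Function('O')(-175, 1749)) = Mul(-1, Add(Pow(1749, 2), Mul(1517, -175), Mul(1517, 1749), Mul(-175, 1749))) = Mul(-1, Add(3059001, -265475, 2653233, -306075)) = Mul(-1, 5140684) = -5140684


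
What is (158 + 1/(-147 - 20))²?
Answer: 696168225/27889 ≈ 24962.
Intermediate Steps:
(158 + 1/(-147 - 20))² = (158 + 1/(-167))² = (158 - 1/167)² = (26385/167)² = 696168225/27889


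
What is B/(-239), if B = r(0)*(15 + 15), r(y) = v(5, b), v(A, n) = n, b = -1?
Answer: 30/239 ≈ 0.12552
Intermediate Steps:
r(y) = -1
B = -30 (B = -(15 + 15) = -1*30 = -30)
B/(-239) = -30/(-239) = -30*(-1/239) = 30/239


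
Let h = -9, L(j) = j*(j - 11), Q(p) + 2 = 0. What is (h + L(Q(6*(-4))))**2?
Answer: 289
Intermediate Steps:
Q(p) = -2 (Q(p) = -2 + 0 = -2)
L(j) = j*(-11 + j)
(h + L(Q(6*(-4))))**2 = (-9 - 2*(-11 - 2))**2 = (-9 - 2*(-13))**2 = (-9 + 26)**2 = 17**2 = 289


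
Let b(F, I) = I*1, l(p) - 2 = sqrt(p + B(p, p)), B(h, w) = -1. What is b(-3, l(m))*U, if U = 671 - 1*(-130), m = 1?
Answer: 1602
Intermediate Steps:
l(p) = 2 + sqrt(-1 + p) (l(p) = 2 + sqrt(p - 1) = 2 + sqrt(-1 + p))
b(F, I) = I
U = 801 (U = 671 + 130 = 801)
b(-3, l(m))*U = (2 + sqrt(-1 + 1))*801 = (2 + sqrt(0))*801 = (2 + 0)*801 = 2*801 = 1602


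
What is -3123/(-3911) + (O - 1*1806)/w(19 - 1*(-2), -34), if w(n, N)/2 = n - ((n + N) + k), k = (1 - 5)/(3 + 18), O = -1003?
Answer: -226221351/5616196 ≈ -40.280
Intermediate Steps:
k = -4/21 ≈ -0.19048
w(n, N) = 8/21 - 2*N (w(n, N) = 2*(n - ((n + N) - 4/21)) = 2*(n - ((N + n) - 4/21)) = 2*(n - (-4/21 + N + n)) = 2*(n + (4/21 - N - n)) = 2*(4/21 - N) = 8/21 - 2*N)
-3123/(-3911) + (O - 1*1806)/w(19 - 1*(-2), -34) = -3123/(-3911) + (-1003 - 1*1806)/(8/21 - 2*(-34)) = -3123*(-1/3911) + (-1003 - 1806)/(8/21 + 68) = 3123/3911 - 2809/1436/21 = 3123/3911 - 2809*21/1436 = 3123/3911 - 58989/1436 = -226221351/5616196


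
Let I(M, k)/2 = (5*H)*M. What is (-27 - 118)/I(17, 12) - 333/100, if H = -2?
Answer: -1234/425 ≈ -2.9035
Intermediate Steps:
I(M, k) = -20*M (I(M, k) = 2*((5*(-2))*M) = 2*(-10*M) = -20*M)
(-27 - 118)/I(17, 12) - 333/100 = (-27 - 118)/((-20*17)) - 333/100 = -145/(-340) - 333*1/100 = -145*(-1/340) - 333/100 = 29/68 - 333/100 = -1234/425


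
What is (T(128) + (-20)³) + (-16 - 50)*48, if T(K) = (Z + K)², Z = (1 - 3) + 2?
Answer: 5216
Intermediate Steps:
Z = 0 (Z = -2 + 2 = 0)
T(K) = K² (T(K) = (0 + K)² = K²)
(T(128) + (-20)³) + (-16 - 50)*48 = (128² + (-20)³) + (-16 - 50)*48 = (16384 - 8000) - 66*48 = 8384 - 3168 = 5216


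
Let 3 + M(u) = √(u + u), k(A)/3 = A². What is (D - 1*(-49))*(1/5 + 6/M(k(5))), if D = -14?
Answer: 539/47 + 350*√6/47 ≈ 29.709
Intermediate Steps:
k(A) = 3*A²
M(u) = -3 + √2*√u (M(u) = -3 + √(u + u) = -3 + √(2*u) = -3 + √2*√u)
(D - 1*(-49))*(1/5 + 6/M(k(5))) = (-14 - 1*(-49))*(1/5 + 6/(-3 + √2*√(3*5²))) = (-14 + 49)*(1*(⅕) + 6/(-3 + √2*√(3*25))) = 35*(⅕ + 6/(-3 + √2*√75)) = 35*(⅕ + 6/(-3 + √2*(5*√3))) = 35*(⅕ + 6/(-3 + 5*√6)) = 7 + 210/(-3 + 5*√6)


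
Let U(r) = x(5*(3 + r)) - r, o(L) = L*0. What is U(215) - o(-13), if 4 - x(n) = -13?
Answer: -198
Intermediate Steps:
o(L) = 0
x(n) = 17 (x(n) = 4 - 1*(-13) = 4 + 13 = 17)
U(r) = 17 - r
U(215) - o(-13) = (17 - 1*215) - 1*0 = (17 - 215) + 0 = -198 + 0 = -198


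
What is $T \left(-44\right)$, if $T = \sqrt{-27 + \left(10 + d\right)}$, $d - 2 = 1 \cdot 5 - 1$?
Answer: $- 44 i \sqrt{11} \approx - 145.93 i$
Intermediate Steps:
$d = 6$ ($d = 2 + \left(1 \cdot 5 - 1\right) = 2 + \left(5 - 1\right) = 2 + 4 = 6$)
$T = i \sqrt{11}$ ($T = \sqrt{-27 + \left(10 + 6\right)} = \sqrt{-27 + 16} = \sqrt{-11} = i \sqrt{11} \approx 3.3166 i$)
$T \left(-44\right) = i \sqrt{11} \left(-44\right) = - 44 i \sqrt{11}$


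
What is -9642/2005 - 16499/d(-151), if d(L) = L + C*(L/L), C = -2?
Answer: 31605269/306765 ≈ 103.03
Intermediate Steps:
d(L) = -2 + L (d(L) = L - 2*L/L = L - 2*1 = L - 2 = -2 + L)
-9642/2005 - 16499/d(-151) = -9642/2005 - 16499/(-2 - 151) = -9642*1/2005 - 16499/(-153) = -9642/2005 - 16499*(-1/153) = -9642/2005 + 16499/153 = 31605269/306765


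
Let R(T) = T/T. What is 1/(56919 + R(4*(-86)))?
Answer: 1/56920 ≈ 1.7569e-5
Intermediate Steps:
R(T) = 1
1/(56919 + R(4*(-86))) = 1/(56919 + 1) = 1/56920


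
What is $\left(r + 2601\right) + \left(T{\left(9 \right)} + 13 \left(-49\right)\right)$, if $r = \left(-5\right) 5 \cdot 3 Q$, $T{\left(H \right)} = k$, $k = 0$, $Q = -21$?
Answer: $3539$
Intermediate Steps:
$T{\left(H \right)} = 0$
$r = 1575$ ($r = \left(-5\right) 5 \cdot 3 \left(-21\right) = \left(-25\right) 3 \left(-21\right) = \left(-75\right) \left(-21\right) = 1575$)
$\left(r + 2601\right) + \left(T{\left(9 \right)} + 13 \left(-49\right)\right) = \left(1575 + 2601\right) + \left(0 + 13 \left(-49\right)\right) = 4176 + \left(0 - 637\right) = 4176 - 637 = 3539$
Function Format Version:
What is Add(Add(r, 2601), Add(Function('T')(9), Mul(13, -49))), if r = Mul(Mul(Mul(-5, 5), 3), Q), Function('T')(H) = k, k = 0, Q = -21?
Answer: 3539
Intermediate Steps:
Function('T')(H) = 0
r = 1575 (r = Mul(Mul(Mul(-5, 5), 3), -21) = Mul(Mul(-25, 3), -21) = Mul(-75, -21) = 1575)
Add(Add(r, 2601), Add(Function('T')(9), Mul(13, -49))) = Add(Add(1575, 2601), Add(0, Mul(13, -49))) = Add(4176, Add(0, -637)) = Add(4176, -637) = 3539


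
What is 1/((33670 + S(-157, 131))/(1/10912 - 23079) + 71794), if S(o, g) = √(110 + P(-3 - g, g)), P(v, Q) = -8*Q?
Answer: 2276627698070739955033/163444887578502406253428578 + 687014192216*I*√938/81722443789251203126714289 ≈ 1.3929e-5 + 2.5747e-13*I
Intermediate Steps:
S(o, g) = √(110 - 8*g)
1/((33670 + S(-157, 131))/(1/10912 - 23079) + 71794) = 1/((33670 + √(110 - 8*131))/(1/10912 - 23079) + 71794) = 1/((33670 + √(110 - 1048))/(1/10912 - 23079) + 71794) = 1/((33670 + √(-938))/(-251838047/10912) + 71794) = 1/((33670 + I*√938)*(-10912/251838047) + 71794) = 1/((-367407040/251838047 - 10912*I*√938/251838047) + 71794) = 1/(18080093339278/251838047 - 10912*I*√938/251838047)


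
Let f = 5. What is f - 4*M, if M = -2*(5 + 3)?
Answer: 69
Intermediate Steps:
M = -16 (M = -2*8 = -16)
f - 4*M = 5 - 4*(-16) = 5 + 64 = 69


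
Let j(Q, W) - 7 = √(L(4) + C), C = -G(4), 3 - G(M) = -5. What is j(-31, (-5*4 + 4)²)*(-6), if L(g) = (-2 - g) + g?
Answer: -42 - 6*I*√10 ≈ -42.0 - 18.974*I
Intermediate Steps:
G(M) = 8 (G(M) = 3 - 1*(-5) = 3 + 5 = 8)
L(g) = -2
C = -8 (C = -1*8 = -8)
j(Q, W) = 7 + I*√10 (j(Q, W) = 7 + √(-2 - 8) = 7 + √(-10) = 7 + I*√10)
j(-31, (-5*4 + 4)²)*(-6) = (7 + I*√10)*(-6) = -42 - 6*I*√10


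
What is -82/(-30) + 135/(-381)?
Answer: 4532/1905 ≈ 2.3790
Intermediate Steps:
-82/(-30) + 135/(-381) = -82*(-1/30) + 135*(-1/381) = 41/15 - 45/127 = 4532/1905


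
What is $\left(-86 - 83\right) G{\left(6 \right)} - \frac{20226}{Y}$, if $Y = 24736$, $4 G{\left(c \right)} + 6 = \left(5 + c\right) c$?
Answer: $- \frac{31362993}{12368} \approx -2535.8$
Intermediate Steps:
$G{\left(c \right)} = - \frac{3}{2} + \frac{c \left(5 + c\right)}{4}$ ($G{\left(c \right)} = - \frac{3}{2} + \frac{\left(5 + c\right) c}{4} = - \frac{3}{2} + \frac{c \left(5 + c\right)}{4}$)
$\left(-86 - 83\right) G{\left(6 \right)} - \frac{20226}{Y} = \left(-86 - 83\right) \left(- \frac{3}{2} + \frac{6^{2}}{4} + \frac{5}{4} \cdot 6\right) - \frac{20226}{24736} = - 169 \left(- \frac{3}{2} + \frac{1}{4} \cdot 36 + \frac{15}{2}\right) - \frac{10113}{12368} = - 169 \left(- \frac{3}{2} + 9 + \frac{15}{2}\right) - \frac{10113}{12368} = \left(-169\right) 15 - \frac{10113}{12368} = -2535 - \frac{10113}{12368} = - \frac{31362993}{12368}$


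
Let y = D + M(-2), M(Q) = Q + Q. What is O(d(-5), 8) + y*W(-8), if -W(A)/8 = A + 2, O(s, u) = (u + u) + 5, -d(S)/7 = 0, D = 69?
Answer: 3141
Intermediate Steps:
d(S) = 0 (d(S) = -7*0 = 0)
M(Q) = 2*Q
O(s, u) = 5 + 2*u (O(s, u) = 2*u + 5 = 5 + 2*u)
W(A) = -16 - 8*A (W(A) = -8*(A + 2) = -8*(2 + A) = -16 - 8*A)
y = 65 (y = 69 + 2*(-2) = 69 - 4 = 65)
O(d(-5), 8) + y*W(-8) = (5 + 2*8) + 65*(-16 - 8*(-8)) = (5 + 16) + 65*(-16 + 64) = 21 + 65*48 = 21 + 3120 = 3141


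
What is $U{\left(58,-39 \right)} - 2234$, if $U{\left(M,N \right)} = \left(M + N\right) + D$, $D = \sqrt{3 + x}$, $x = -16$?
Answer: $-2215 + i \sqrt{13} \approx -2215.0 + 3.6056 i$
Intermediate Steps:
$D = i \sqrt{13}$ ($D = \sqrt{3 - 16} = \sqrt{-13} = i \sqrt{13} \approx 3.6056 i$)
$U{\left(M,N \right)} = M + N + i \sqrt{13}$ ($U{\left(M,N \right)} = \left(M + N\right) + i \sqrt{13} = M + N + i \sqrt{13}$)
$U{\left(58,-39 \right)} - 2234 = \left(58 - 39 + i \sqrt{13}\right) - 2234 = \left(19 + i \sqrt{13}\right) - 2234 = -2215 + i \sqrt{13}$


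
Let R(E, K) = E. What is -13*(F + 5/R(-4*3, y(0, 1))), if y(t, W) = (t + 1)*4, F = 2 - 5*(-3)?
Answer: -2587/12 ≈ -215.58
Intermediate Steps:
F = 17 (F = 2 + 15 = 17)
y(t, W) = 4 + 4*t (y(t, W) = (1 + t)*4 = 4 + 4*t)
-13*(F + 5/R(-4*3, y(0, 1))) = -13*(17 + 5/((-4*3))) = -13*(17 + 5/(-12)) = -13*(17 + 5*(-1/12)) = -13*(17 - 5/12) = -13*199/12 = -2587/12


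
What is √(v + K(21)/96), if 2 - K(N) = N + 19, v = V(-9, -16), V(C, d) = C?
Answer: I*√1353/12 ≈ 3.0653*I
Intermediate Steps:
v = -9
K(N) = -17 - N (K(N) = 2 - (N + 19) = 2 - (19 + N) = 2 + (-19 - N) = -17 - N)
√(v + K(21)/96) = √(-9 + (-17 - 1*21)/96) = √(-9 + (-17 - 21)*(1/96)) = √(-9 - 38*1/96) = √(-9 - 19/48) = √(-451/48) = I*√1353/12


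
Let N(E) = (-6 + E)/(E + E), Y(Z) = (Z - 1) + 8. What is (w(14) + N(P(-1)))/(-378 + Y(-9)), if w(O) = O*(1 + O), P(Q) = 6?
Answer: -21/38 ≈ -0.55263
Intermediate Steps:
Y(Z) = 7 + Z (Y(Z) = (-1 + Z) + 8 = 7 + Z)
N(E) = (-6 + E)/(2*E) (N(E) = (-6 + E)/((2*E)) = (-6 + E)*(1/(2*E)) = (-6 + E)/(2*E))
(w(14) + N(P(-1)))/(-378 + Y(-9)) = (14*(1 + 14) + (1/2)*(-6 + 6)/6)/(-378 + (7 - 9)) = (14*15 + (1/2)*(1/6)*0)/(-378 - 2) = (210 + 0)/(-380) = 210*(-1/380) = -21/38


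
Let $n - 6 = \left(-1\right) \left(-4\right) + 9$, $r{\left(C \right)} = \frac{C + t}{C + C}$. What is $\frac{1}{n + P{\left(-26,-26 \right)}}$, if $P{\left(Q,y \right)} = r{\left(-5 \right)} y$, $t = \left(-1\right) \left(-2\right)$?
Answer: $\frac{5}{56} \approx 0.089286$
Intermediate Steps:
$t = 2$
$r{\left(C \right)} = \frac{2 + C}{2 C}$ ($r{\left(C \right)} = \frac{C + 2}{C + C} = \frac{2 + C}{2 C}$)
$P{\left(Q,y \right)} = \frac{3 y}{10}$ ($P{\left(Q,y \right)} = \frac{2 - 5}{2 \left(-5\right)} y = \frac{1}{2} \left(- \frac{1}{5}\right) \left(-3\right) y = \frac{3 y}{10}$)
$n = 19$ ($n = 6 + \left(\left(-1\right) \left(-4\right) + 9\right) = 6 + \left(4 + 9\right) = 6 + 13 = 19$)
$\frac{1}{n + P{\left(-26,-26 \right)}} = \frac{1}{19 + \frac{3}{10} \left(-26\right)} = \frac{1}{19 - \frac{39}{5}} = \frac{1}{\frac{56}{5}} = \frac{5}{56}$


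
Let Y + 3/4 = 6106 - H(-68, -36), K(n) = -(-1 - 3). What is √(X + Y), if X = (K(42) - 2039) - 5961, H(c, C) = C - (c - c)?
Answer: I*√7419/2 ≈ 43.067*I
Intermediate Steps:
H(c, C) = C (H(c, C) = C - 1*0 = C + 0 = C)
K(n) = 4 (K(n) = -1*(-4) = 4)
X = -7996 (X = (4 - 2039) - 5961 = -2035 - 5961 = -7996)
Y = 24565/4 (Y = -¾ + (6106 - 1*(-36)) = -¾ + (6106 + 36) = -¾ + 6142 = 24565/4 ≈ 6141.3)
√(X + Y) = √(-7996 + 24565/4) = √(-7419/4) = I*√7419/2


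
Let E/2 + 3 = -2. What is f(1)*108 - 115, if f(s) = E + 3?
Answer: -871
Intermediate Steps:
E = -10 (E = -6 + 2*(-2) = -6 - 4 = -10)
f(s) = -7 (f(s) = -10 + 3 = -7)
f(1)*108 - 115 = -7*108 - 115 = -756 - 115 = -871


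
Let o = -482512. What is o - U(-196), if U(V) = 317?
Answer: -482829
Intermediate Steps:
o - U(-196) = -482512 - 1*317 = -482512 - 317 = -482829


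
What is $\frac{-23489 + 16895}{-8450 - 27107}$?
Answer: $\frac{6594}{35557} \approx 0.18545$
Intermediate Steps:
$\frac{-23489 + 16895}{-8450 - 27107} = - \frac{6594}{-35557} = \left(-6594\right) \left(- \frac{1}{35557}\right) = \frac{6594}{35557}$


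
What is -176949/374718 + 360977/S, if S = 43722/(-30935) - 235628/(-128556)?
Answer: 44827557225233160009/52099127846422 ≈ 8.6043e+5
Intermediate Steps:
S = 417106687/994219965 (S = 43722*(-1/30935) - 235628*(-1/128556) = -43722/30935 + 58907/32139 = 417106687/994219965 ≈ 0.41953)
-176949/374718 + 360977/S = -176949/374718 + 360977/(417106687/994219965) = -176949*1/374718 + 360977*(994219965/417106687) = -58983/124906 + 358890540305805/417106687 = 44827557225233160009/52099127846422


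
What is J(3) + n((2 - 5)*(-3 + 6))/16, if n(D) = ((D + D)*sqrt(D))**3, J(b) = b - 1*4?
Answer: -1 + 19683*I/2 ≈ -1.0 + 9841.5*I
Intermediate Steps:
J(b) = -4 + b (J(b) = b - 4 = -4 + b)
n(D) = 8*D**(9/2) (n(D) = ((2*D)*sqrt(D))**3 = (2*D**(3/2))**3 = 8*D**(9/2))
J(3) + n((2 - 5)*(-3 + 6))/16 = (-4 + 3) + (8*((2 - 5)*(-3 + 6))**(9/2))/16 = -1 + (8*(-3*3)**(9/2))/16 = -1 + (8*(-9)**(9/2))/16 = -1 + (8*(19683*I))/16 = -1 + (157464*I)/16 = -1 + 19683*I/2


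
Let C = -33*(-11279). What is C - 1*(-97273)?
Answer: 469480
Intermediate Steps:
C = 372207
C - 1*(-97273) = 372207 - 1*(-97273) = 372207 + 97273 = 469480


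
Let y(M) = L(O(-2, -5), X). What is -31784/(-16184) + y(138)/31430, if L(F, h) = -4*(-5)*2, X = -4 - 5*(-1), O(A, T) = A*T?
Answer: 1785033/908327 ≈ 1.9652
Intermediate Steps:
X = 1 (X = -4 + 5 = 1)
L(F, h) = 40 (L(F, h) = 20*2 = 40)
y(M) = 40
-31784/(-16184) + y(138)/31430 = -31784/(-16184) + 40/31430 = -31784*(-1/16184) + 40*(1/31430) = 3973/2023 + 4/3143 = 1785033/908327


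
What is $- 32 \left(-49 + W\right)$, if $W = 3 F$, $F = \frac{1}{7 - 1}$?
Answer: $1552$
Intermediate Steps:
$F = \frac{1}{6} \approx 0.16667$
$W = \frac{1}{2}$ ($W = 3 \cdot \frac{1}{6} = \frac{1}{2} \approx 0.5$)
$- 32 \left(-49 + W\right) = - 32 \left(-49 + \frac{1}{2}\right) = \left(-32\right) \left(- \frac{97}{2}\right) = 1552$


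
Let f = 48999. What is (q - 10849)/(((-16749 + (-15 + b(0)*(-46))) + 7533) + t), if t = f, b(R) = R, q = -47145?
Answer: -28997/19884 ≈ -1.4583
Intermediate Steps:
t = 48999
(q - 10849)/(((-16749 + (-15 + b(0)*(-46))) + 7533) + t) = (-47145 - 10849)/(((-16749 + (-15 + 0*(-46))) + 7533) + 48999) = -57994/(((-16749 + (-15 + 0)) + 7533) + 48999) = -57994/(((-16749 - 15) + 7533) + 48999) = -57994/((-16764 + 7533) + 48999) = -57994/(-9231 + 48999) = -57994/39768 = -57994*1/39768 = -28997/19884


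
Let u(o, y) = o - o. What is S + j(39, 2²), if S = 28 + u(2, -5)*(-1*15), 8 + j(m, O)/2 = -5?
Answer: 2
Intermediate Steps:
u(o, y) = 0
j(m, O) = -26 (j(m, O) = -16 + 2*(-5) = -16 - 10 = -26)
S = 28 (S = 28 + 0*(-1*15) = 28 + 0*(-15) = 28 + 0 = 28)
S + j(39, 2²) = 28 - 26 = 2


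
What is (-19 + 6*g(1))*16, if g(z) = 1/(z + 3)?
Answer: -280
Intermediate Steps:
g(z) = 1/(3 + z)
(-19 + 6*g(1))*16 = (-19 + 6/(3 + 1))*16 = (-19 + 6/4)*16 = (-19 + 6*(¼))*16 = (-19 + 3/2)*16 = -35/2*16 = -280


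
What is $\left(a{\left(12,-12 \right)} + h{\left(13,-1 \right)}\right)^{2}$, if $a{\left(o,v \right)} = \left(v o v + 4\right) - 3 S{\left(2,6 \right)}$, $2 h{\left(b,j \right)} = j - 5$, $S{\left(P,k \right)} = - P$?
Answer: $3010225$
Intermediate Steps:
$h{\left(b,j \right)} = - \frac{5}{2} + \frac{j}{2}$ ($h{\left(b,j \right)} = \frac{j - 5}{2} = \frac{-5 + j}{2} = - \frac{5}{2} + \frac{j}{2}$)
$a{\left(o,v \right)} = 10 + o v^{2}$ ($a{\left(o,v \right)} = \left(v o v + 4\right) - 3 \left(\left(-1\right) 2\right) = \left(o v v + 4\right) - -6 = \left(o v^{2} + 4\right) + 6 = \left(4 + o v^{2}\right) + 6 = 10 + o v^{2}$)
$\left(a{\left(12,-12 \right)} + h{\left(13,-1 \right)}\right)^{2} = \left(\left(10 + 12 \left(-12\right)^{2}\right) + \left(- \frac{5}{2} + \frac{1}{2} \left(-1\right)\right)\right)^{2} = \left(\left(10 + 12 \cdot 144\right) - 3\right)^{2} = \left(\left(10 + 1728\right) - 3\right)^{2} = \left(1738 - 3\right)^{2} = 1735^{2} = 3010225$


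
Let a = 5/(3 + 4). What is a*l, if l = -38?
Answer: -190/7 ≈ -27.143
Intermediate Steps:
a = 5/7 ≈ 0.71429
a*l = (5/7)*(-38) = -190/7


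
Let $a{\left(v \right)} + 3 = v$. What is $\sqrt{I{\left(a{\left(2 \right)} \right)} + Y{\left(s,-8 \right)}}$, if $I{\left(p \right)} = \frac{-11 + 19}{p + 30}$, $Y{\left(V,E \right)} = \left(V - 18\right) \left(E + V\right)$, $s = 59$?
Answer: $\frac{\sqrt{1758763}}{29} \approx 45.73$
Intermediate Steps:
$a{\left(v \right)} = -3 + v$
$Y{\left(V,E \right)} = \left(-18 + V\right) \left(E + V\right)$
$I{\left(p \right)} = \frac{8}{30 + p}$
$\sqrt{I{\left(a{\left(2 \right)} \right)} + Y{\left(s,-8 \right)}} = \sqrt{\frac{8}{30 + \left(-3 + 2\right)} - \left(1390 - 3481\right)} = \sqrt{\frac{8}{30 - 1} + \left(3481 + 144 - 1062 - 472\right)} = \sqrt{\frac{8}{29} + 2091} = \sqrt{\frac{60647}{29}} = \frac{\sqrt{1758763}}{29}$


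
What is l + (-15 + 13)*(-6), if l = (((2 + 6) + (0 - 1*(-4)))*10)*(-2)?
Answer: -228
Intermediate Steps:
l = -240 (l = ((8 + (0 + 4))*10)*(-2) = ((8 + 4)*10)*(-2) = (12*10)*(-2) = 120*(-2) = -240)
l + (-15 + 13)*(-6) = -240 + (-15 + 13)*(-6) = -240 - 2*(-6) = -240 + 12 = -228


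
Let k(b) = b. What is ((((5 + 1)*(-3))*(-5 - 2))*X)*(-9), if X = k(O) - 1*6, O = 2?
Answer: 4536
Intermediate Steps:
X = -4 (X = 2 - 1*6 = 2 - 6 = -4)
((((5 + 1)*(-3))*(-5 - 2))*X)*(-9) = ((((5 + 1)*(-3))*(-5 - 2))*(-4))*(-9) = (((6*(-3))*(-7))*(-4))*(-9) = (-18*(-7)*(-4))*(-9) = (126*(-4))*(-9) = -504*(-9) = 4536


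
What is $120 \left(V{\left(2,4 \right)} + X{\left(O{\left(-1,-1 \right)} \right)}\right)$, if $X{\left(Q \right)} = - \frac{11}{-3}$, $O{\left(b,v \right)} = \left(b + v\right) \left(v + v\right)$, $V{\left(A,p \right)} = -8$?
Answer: $-520$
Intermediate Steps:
$O{\left(b,v \right)} = 2 v \left(b + v\right)$ ($O{\left(b,v \right)} = \left(b + v\right) 2 v = 2 v \left(b + v\right)$)
$X{\left(Q \right)} = \frac{11}{3}$ ($X{\left(Q \right)} = \left(-11\right) \left(- \frac{1}{3}\right) = \frac{11}{3}$)
$120 \left(V{\left(2,4 \right)} + X{\left(O{\left(-1,-1 \right)} \right)}\right) = 120 \left(-8 + \frac{11}{3}\right) = 120 \left(- \frac{13}{3}\right) = -520$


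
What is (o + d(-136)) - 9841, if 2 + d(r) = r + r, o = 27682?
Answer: 17567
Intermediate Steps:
d(r) = -2 + 2*r (d(r) = -2 + (r + r) = -2 + 2*r)
(o + d(-136)) - 9841 = (27682 + (-2 + 2*(-136))) - 9841 = (27682 + (-2 - 272)) - 9841 = (27682 - 274) - 9841 = 27408 - 9841 = 17567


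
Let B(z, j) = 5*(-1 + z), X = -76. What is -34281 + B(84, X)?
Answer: -33866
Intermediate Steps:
B(z, j) = -5 + 5*z
-34281 + B(84, X) = -34281 + (-5 + 5*84) = -34281 + (-5 + 420) = -34281 + 415 = -33866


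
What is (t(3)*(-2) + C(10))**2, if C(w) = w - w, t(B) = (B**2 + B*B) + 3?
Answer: 1764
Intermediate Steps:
t(B) = 3 + 2*B**2 (t(B) = (B**2 + B**2) + 3 = 2*B**2 + 3 = 3 + 2*B**2)
C(w) = 0
(t(3)*(-2) + C(10))**2 = ((3 + 2*3**2)*(-2) + 0)**2 = ((3 + 2*9)*(-2) + 0)**2 = ((3 + 18)*(-2) + 0)**2 = (21*(-2) + 0)**2 = (-42 + 0)**2 = (-42)**2 = 1764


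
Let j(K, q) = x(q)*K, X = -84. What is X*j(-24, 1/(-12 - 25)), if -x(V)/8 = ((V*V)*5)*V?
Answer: 80640/50653 ≈ 1.5920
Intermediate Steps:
x(V) = -40*V**3 (x(V) = -8*(V*V)*5*V = -8*V**2*5*V = -8*5*V**2*V = -40*V**3)
j(K, q) = -40*K*q**3 (j(K, q) = (-40*q**3)*K = -40*K*q**3)
X*j(-24, 1/(-12 - 25)) = -(-3360)*(-24)*(1/(-12 - 25))**3 = -(-3360)*(-24)*(1/(-37))**3 = -(-3360)*(-24)*(-1/37)**3 = -(-3360)*(-24)*(-1)/50653 = -84*(-960/50653) = 80640/50653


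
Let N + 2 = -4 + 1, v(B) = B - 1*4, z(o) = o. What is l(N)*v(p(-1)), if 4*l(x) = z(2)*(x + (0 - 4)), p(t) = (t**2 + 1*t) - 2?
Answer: 27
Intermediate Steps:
p(t) = -2 + t + t**2 (p(t) = (t**2 + t) - 2 = (t + t**2) - 2 = -2 + t + t**2)
v(B) = -4 + B (v(B) = B - 4 = -4 + B)
N = -5 (N = -2 + (-4 + 1) = -2 - 3 = -5)
l(x) = -2 + x/2 (l(x) = (2*(x + (0 - 4)))/4 = (2*(x - 4))/4 = (2*(-4 + x))/4 = (-8 + 2*x)/4 = -2 + x/2)
l(N)*v(p(-1)) = (-2 + (1/2)*(-5))*(-4 + (-2 - 1 + (-1)**2)) = (-2 - 5/2)*(-4 + (-2 - 1 + 1)) = -9*(-4 - 2)/2 = -9/2*(-6) = 27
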